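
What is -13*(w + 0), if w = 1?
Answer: -13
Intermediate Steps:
-13*(w + 0) = -13*(1 + 0) = -13*1 = -13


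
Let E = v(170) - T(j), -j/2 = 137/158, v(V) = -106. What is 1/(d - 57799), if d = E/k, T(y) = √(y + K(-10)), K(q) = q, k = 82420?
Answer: -31017918172409480/1792804692339103862011 + 247260*I*√8137/1792804692339103862011 ≈ -1.7301e-5 + 1.2441e-14*I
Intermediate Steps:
j = -137/79 (j = -274/158 = -2*137/158 = -137/79 ≈ -1.7342)
T(y) = √(-10 + y) (T(y) = √(y - 10) = √(-10 + y))
E = -106 - 3*I*√8137/79 (E = -106 - √(-10 - 137/79) = -106 - √(-927/79) = -106 - 3*I*√8137/79 ≈ -106.0 - 3.4255*I)
d = -53/41210 - 3*I*√8137/6511180 (d = (-106 - 3*I*√8137/79)/82420 = (-106 - 3*I*√8137/79)*(1/82420) = -53/41210 - 3*I*√8137/6511180 ≈ -0.0012861 - 4.1562e-5*I)
1/(d - 57799) = 1/((-53/41210 - 3*I*√8137/6511180) - 57799) = 1/(-2381896843/41210 - 3*I*√8137/6511180)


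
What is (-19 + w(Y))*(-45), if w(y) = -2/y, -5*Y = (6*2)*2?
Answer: 3345/4 ≈ 836.25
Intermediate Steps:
Y = -24/5 (Y = -6*2*2/5 = -12*2/5 = -1/5*24 = -24/5 ≈ -4.8000)
(-19 + w(Y))*(-45) = (-19 - 2/(-24/5))*(-45) = (-19 - 2*(-5/24))*(-45) = (-19 + 5/12)*(-45) = -223/12*(-45) = 3345/4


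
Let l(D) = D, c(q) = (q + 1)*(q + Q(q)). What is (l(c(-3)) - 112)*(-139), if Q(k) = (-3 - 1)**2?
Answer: 19182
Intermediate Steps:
Q(k) = 16 (Q(k) = (-4)**2 = 16)
c(q) = (1 + q)*(16 + q) (c(q) = (q + 1)*(q + 16) = (1 + q)*(16 + q))
(l(c(-3)) - 112)*(-139) = ((16 + (-3)**2 + 17*(-3)) - 112)*(-139) = ((16 + 9 - 51) - 112)*(-139) = (-26 - 112)*(-139) = -138*(-139) = 19182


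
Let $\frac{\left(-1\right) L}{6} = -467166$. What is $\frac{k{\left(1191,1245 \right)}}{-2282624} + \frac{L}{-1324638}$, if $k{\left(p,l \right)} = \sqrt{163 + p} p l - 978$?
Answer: $- \frac{25384485895}{11998613056} - \frac{1482795 \sqrt{1354}}{2282624} \approx -26.019$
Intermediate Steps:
$L = 2802996$ ($L = \left(-6\right) \left(-467166\right) = 2802996$)
$k{\left(p,l \right)} = -978 + l p \sqrt{163 + p}$ ($k{\left(p,l \right)} = p \sqrt{163 + p} l - 978 = l p \sqrt{163 + p} - 978 = -978 + l p \sqrt{163 + p}$)
$\frac{k{\left(1191,1245 \right)}}{-2282624} + \frac{L}{-1324638} = \frac{-978 + 1245 \cdot 1191 \sqrt{163 + 1191}}{-2282624} + \frac{2802996}{-1324638} = \left(-978 + 1245 \cdot 1191 \sqrt{1354}\right) \left(- \frac{1}{2282624}\right) + 2802996 \left(- \frac{1}{1324638}\right) = \left(-978 + 1482795 \sqrt{1354}\right) \left(- \frac{1}{2282624}\right) - \frac{22246}{10513} = \left(\frac{489}{1141312} - \frac{1482795 \sqrt{1354}}{2282624}\right) - \frac{22246}{10513} = - \frac{25384485895}{11998613056} - \frac{1482795 \sqrt{1354}}{2282624}$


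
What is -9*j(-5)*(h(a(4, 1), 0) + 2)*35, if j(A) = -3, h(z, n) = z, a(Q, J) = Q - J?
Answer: 4725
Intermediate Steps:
-9*j(-5)*(h(a(4, 1), 0) + 2)*35 = -(-27)*((4 - 1*1) + 2)*35 = -(-27)*((4 - 1) + 2)*35 = -(-27)*(3 + 2)*35 = -(-27)*5*35 = -9*(-15)*35 = 135*35 = 4725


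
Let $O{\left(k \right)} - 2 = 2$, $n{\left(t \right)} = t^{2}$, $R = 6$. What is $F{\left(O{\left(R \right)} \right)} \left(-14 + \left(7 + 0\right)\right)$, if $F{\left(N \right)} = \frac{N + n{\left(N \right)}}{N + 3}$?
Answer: $-20$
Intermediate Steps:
$O{\left(k \right)} = 4$ ($O{\left(k \right)} = 2 + 2 = 4$)
$F{\left(N \right)} = \frac{N + N^{2}}{3 + N}$ ($F{\left(N \right)} = \frac{N + N^{2}}{N + 3} = \frac{N + N^{2}}{3 + N}$)
$F{\left(O{\left(R \right)} \right)} \left(-14 + \left(7 + 0\right)\right) = \frac{4 \left(1 + 4\right)}{3 + 4} \left(-14 + \left(7 + 0\right)\right) = 4 \cdot \frac{1}{7} \cdot 5 \left(-14 + 7\right) = 4 \cdot \frac{1}{7} \cdot 5 \left(-7\right) = \frac{20}{7} \left(-7\right) = -20$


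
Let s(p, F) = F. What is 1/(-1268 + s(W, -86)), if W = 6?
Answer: -1/1354 ≈ -0.00073855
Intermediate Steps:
1/(-1268 + s(W, -86)) = 1/(-1268 - 86) = 1/(-1354) = -1/1354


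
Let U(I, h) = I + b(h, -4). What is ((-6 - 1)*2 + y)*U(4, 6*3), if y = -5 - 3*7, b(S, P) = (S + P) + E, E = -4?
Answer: -560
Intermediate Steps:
b(S, P) = -4 + P + S (b(S, P) = (S + P) - 4 = (P + S) - 4 = -4 + P + S)
U(I, h) = -8 + I + h (U(I, h) = I + (-4 - 4 + h) = I + (-8 + h) = -8 + I + h)
y = -26 (y = -5 - 21 = -26)
((-6 - 1)*2 + y)*U(4, 6*3) = ((-6 - 1)*2 - 26)*(-8 + 4 + 6*3) = (-7*2 - 26)*(-8 + 4 + 18) = (-14 - 26)*14 = -40*14 = -560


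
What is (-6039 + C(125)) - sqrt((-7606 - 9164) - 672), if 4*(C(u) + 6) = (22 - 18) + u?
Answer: -24051/4 - 3*I*sqrt(1938) ≈ -6012.8 - 132.07*I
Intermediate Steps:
C(u) = -5 + u/4 (C(u) = -6 + ((22 - 18) + u)/4 = -6 + (4 + u)/4 = -6 + (1 + u/4) = -5 + u/4)
(-6039 + C(125)) - sqrt((-7606 - 9164) - 672) = (-6039 + (-5 + (1/4)*125)) - sqrt((-7606 - 9164) - 672) = (-6039 + (-5 + 125/4)) - sqrt(-16770 - 672) = (-6039 + 105/4) - sqrt(-17442) = -24051/4 - 3*I*sqrt(1938)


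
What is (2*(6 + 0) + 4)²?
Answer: 256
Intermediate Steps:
(2*(6 + 0) + 4)² = (2*6 + 4)² = (12 + 4)² = 16² = 256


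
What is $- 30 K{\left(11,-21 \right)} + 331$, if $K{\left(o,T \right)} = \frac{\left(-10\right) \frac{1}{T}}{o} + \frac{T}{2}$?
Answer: $\frac{49642}{77} \approx 644.7$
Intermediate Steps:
$K{\left(o,T \right)} = \frac{T}{2} - \frac{10}{T o}$ ($K{\left(o,T \right)} = - \frac{10}{T o} + T \frac{1}{2} = - \frac{10}{T o} + \frac{T}{2} = \frac{T}{2} - \frac{10}{T o}$)
$- 30 K{\left(11,-21 \right)} + 331 = - 30 \left(\frac{1}{2} \left(-21\right) - \frac{10}{\left(-21\right) 11}\right) + 331 = - 30 \left(- \frac{21}{2} - \left(- \frac{10}{21}\right) \frac{1}{11}\right) + 331 = - 30 \left(- \frac{21}{2} + \frac{10}{231}\right) + 331 = \left(-30\right) \left(- \frac{4831}{462}\right) + 331 = \frac{24155}{77} + 331 = \frac{49642}{77}$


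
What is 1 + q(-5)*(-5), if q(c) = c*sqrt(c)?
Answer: 1 + 25*I*sqrt(5) ≈ 1.0 + 55.902*I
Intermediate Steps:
q(c) = c**(3/2)
1 + q(-5)*(-5) = 1 + (-5)**(3/2)*(-5) = 1 - 5*I*sqrt(5)*(-5) = 1 + 25*I*sqrt(5)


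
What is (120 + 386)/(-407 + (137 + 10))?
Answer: -253/130 ≈ -1.9462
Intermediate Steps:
(120 + 386)/(-407 + (137 + 10)) = 506/(-407 + 147) = 506/(-260) = 506*(-1/260) = -253/130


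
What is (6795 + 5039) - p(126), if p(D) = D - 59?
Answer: 11767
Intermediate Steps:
p(D) = -59 + D
(6795 + 5039) - p(126) = (6795 + 5039) - (-59 + 126) = 11834 - 1*67 = 11834 - 67 = 11767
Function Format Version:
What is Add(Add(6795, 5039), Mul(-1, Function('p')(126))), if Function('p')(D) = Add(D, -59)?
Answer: 11767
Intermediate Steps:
Function('p')(D) = Add(-59, D)
Add(Add(6795, 5039), Mul(-1, Function('p')(126))) = Add(Add(6795, 5039), Mul(-1, Add(-59, 126))) = Add(11834, Mul(-1, 67)) = Add(11834, -67) = 11767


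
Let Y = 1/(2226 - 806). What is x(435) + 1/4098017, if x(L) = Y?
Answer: 4099437/5819184140 ≈ 0.00070447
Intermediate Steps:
Y = 1/1420 ≈ 0.00070423
x(L) = 1/1420
x(435) + 1/4098017 = 1/1420 + 1/4098017 = 4099437/5819184140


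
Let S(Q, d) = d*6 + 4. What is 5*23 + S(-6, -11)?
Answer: 53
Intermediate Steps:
S(Q, d) = 4 + 6*d (S(Q, d) = 6*d + 4 = 4 + 6*d)
5*23 + S(-6, -11) = 5*23 + (4 + 6*(-11)) = 115 + (4 - 66) = 115 - 62 = 53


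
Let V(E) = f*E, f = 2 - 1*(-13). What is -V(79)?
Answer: -1185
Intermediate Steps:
f = 15 (f = 2 + 13 = 15)
V(E) = 15*E
-V(79) = -15*79 = -1*1185 = -1185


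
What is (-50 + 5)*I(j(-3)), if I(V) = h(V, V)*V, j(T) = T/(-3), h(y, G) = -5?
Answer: 225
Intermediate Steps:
j(T) = -T/3 (j(T) = T*(-1/3) = -T/3)
I(V) = -5*V
(-50 + 5)*I(j(-3)) = (-50 + 5)*(-(-5)*(-3)/3) = -(-225) = -45*(-5) = 225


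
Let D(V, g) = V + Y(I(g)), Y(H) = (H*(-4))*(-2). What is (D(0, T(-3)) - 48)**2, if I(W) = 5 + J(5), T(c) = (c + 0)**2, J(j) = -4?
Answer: 1600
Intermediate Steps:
T(c) = c**2
I(W) = 1 (I(W) = 5 - 4 = 1)
Y(H) = 8*H (Y(H) = -4*H*(-2) = 8*H)
D(V, g) = 8 + V (D(V, g) = V + 8*1 = V + 8 = 8 + V)
(D(0, T(-3)) - 48)**2 = ((8 + 0) - 48)**2 = (8 - 48)**2 = (-40)**2 = 1600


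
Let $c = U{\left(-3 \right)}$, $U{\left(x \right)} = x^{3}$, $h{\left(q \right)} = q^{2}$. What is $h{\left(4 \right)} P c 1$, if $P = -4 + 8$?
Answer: $-1728$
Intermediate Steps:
$P = 4$
$c = -27$ ($c = \left(-3\right)^{3} = -27$)
$h{\left(4 \right)} P c 1 = 4^{2} \cdot 4 \left(-27\right) 1 = 16 \cdot 4 \left(-27\right) 1 = 64 \left(-27\right) 1 = \left(-1728\right) 1 = -1728$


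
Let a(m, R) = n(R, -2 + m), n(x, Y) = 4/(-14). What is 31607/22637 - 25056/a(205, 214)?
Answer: 1985205959/22637 ≈ 87697.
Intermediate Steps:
n(x, Y) = -2/7 (n(x, Y) = 4*(-1/14) = -2/7)
a(m, R) = -2/7
31607/22637 - 25056/a(205, 214) = 31607/22637 - 25056/(-2/7) = 31607*(1/22637) - 25056*(-7/2) = 31607/22637 + 87696 = 1985205959/22637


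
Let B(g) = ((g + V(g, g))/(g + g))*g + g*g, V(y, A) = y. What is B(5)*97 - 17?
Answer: 2893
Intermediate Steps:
B(g) = g + g² (B(g) = ((g + g)/(g + g))*g + g*g = ((2*g)/((2*g)))*g + g² = ((2*g)*(1/(2*g)))*g + g² = 1*g + g² = g + g²)
B(5)*97 - 17 = (5*(1 + 5))*97 - 17 = (5*6)*97 - 17 = 30*97 - 17 = 2910 - 17 = 2893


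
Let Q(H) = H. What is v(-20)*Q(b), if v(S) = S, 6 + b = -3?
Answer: 180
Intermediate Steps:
b = -9 (b = -6 - 3 = -9)
v(-20)*Q(b) = -20*(-9) = 180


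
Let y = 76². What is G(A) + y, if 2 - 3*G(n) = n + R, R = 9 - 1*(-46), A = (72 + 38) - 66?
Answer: 17231/3 ≈ 5743.7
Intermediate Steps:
A = 44 (A = 110 - 66 = 44)
R = 55 (R = 9 + 46 = 55)
y = 5776
G(n) = -53/3 - n/3 (G(n) = ⅔ - (n + 55)/3 = ⅔ - (55 + n)/3 = ⅔ + (-55/3 - n/3) = -53/3 - n/3)
G(A) + y = (-53/3 - ⅓*44) + 5776 = (-53/3 - 44/3) + 5776 = -97/3 + 5776 = 17231/3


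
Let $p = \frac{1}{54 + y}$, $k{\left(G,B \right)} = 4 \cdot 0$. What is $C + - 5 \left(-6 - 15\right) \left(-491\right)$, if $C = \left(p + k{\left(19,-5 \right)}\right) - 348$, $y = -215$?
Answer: $- \frac{8356384}{161} \approx -51903.0$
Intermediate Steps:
$k{\left(G,B \right)} = 0$
$p = - \frac{1}{161}$ ($p = \frac{1}{54 - 215} = \frac{1}{-161} = - \frac{1}{161} \approx -0.0062112$)
$C = - \frac{56029}{161}$ ($C = \left(- \frac{1}{161} + 0\right) - 348 = - \frac{1}{161} - 348 = - \frac{56029}{161} \approx -348.01$)
$C + - 5 \left(-6 - 15\right) \left(-491\right) = - \frac{56029}{161} + - 5 \left(-6 - 15\right) \left(-491\right) = - \frac{56029}{161} + \left(-5\right) \left(-21\right) \left(-491\right) = - \frac{56029}{161} + 105 \left(-491\right) = - \frac{56029}{161} - 51555 = - \frac{8356384}{161}$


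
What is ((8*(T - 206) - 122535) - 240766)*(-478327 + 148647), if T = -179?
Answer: 120788488080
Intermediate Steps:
((8*(T - 206) - 122535) - 240766)*(-478327 + 148647) = ((8*(-179 - 206) - 122535) - 240766)*(-478327 + 148647) = ((8*(-385) - 122535) - 240766)*(-329680) = ((-3080 - 122535) - 240766)*(-329680) = (-125615 - 240766)*(-329680) = -366381*(-329680) = 120788488080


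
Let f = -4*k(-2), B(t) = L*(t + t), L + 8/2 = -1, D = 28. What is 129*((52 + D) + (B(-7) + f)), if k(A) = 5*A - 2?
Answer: 25542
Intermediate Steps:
k(A) = -2 + 5*A
L = -5 (L = -4 - 1 = -5)
B(t) = -10*t (B(t) = -5*(t + t) = -10*t)
f = 48 (f = -4*(-2 + 5*(-2)) = -4*(-2 - 10) = -4*(-12) = 48)
129*((52 + D) + (B(-7) + f)) = 129*((52 + 28) + (-10*(-7) + 48)) = 129*(80 + (70 + 48)) = 129*(80 + 118) = 129*198 = 25542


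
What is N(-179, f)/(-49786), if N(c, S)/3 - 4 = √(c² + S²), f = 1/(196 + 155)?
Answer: -6/24893 - √3947483242/5824962 ≈ -0.011027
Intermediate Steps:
f = 1/351 ≈ 0.0028490
N(c, S) = 12 + 3*√(S² + c²) (N(c, S) = 12 + 3*√(c² + S²) = 12 + 3*√(S² + c²))
N(-179, f)/(-49786) = (12 + 3*√((1/351)² + (-179)²))/(-49786) = (12 + 3*√(1/123201 + 32041))*(-1/49786) = (12 + 3*√(3947483242/123201))*(-1/49786) = (12 + 3*(√3947483242/351))*(-1/49786) = (12 + √3947483242/117)*(-1/49786) = -6/24893 - √3947483242/5824962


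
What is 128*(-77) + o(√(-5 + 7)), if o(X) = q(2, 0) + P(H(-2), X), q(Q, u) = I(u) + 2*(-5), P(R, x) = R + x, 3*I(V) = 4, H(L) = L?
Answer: -29600/3 + √2 ≈ -9865.3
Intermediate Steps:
I(V) = 4/3 (I(V) = (⅓)*4 = 4/3)
q(Q, u) = -26/3 (q(Q, u) = 4/3 + 2*(-5) = 4/3 - 10 = -26/3)
o(X) = -32/3 + X (o(X) = -26/3 + (-2 + X) = -32/3 + X)
128*(-77) + o(√(-5 + 7)) = 128*(-77) + (-32/3 + √(-5 + 7)) = -9856 + (-32/3 + √2) = -29600/3 + √2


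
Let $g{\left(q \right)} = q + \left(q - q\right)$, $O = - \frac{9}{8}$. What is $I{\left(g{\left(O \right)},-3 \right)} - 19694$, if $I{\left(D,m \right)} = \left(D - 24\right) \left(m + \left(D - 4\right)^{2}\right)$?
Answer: $- \frac{10382617}{512} \approx -20279.0$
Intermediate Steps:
$O = - \frac{9}{8}$ ($O = \left(-9\right) \frac{1}{8} = - \frac{9}{8} \approx -1.125$)
$g{\left(q \right)} = q$ ($g{\left(q \right)} = q + 0 = q$)
$I{\left(D,m \right)} = \left(-24 + D\right) \left(m + \left(-4 + D\right)^{2}\right)$
$I{\left(g{\left(O \right)},-3 \right)} - 19694 = \left(\left(-24\right) \left(-3\right) - 24 \left(-4 - \frac{9}{8}\right)^{2} - - \frac{27}{8} - \frac{9 \left(-4 - \frac{9}{8}\right)^{2}}{8}\right) - 19694 = \left(72 - 24 \left(- \frac{41}{8}\right)^{2} + \frac{27}{8} - \frac{9 \left(- \frac{41}{8}\right)^{2}}{8}\right) - 19694 = \left(72 - \frac{5043}{8} + \frac{27}{8} - \frac{15129}{512}\right) - 19694 = - \frac{299289}{512} - 19694 = - \frac{10382617}{512}$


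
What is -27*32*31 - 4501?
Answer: -31285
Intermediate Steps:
-27*32*31 - 4501 = -864*31 - 4501 = -26784 - 4501 = -31285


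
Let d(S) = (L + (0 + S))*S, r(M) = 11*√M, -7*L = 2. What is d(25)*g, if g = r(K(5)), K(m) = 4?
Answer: 95150/7 ≈ 13593.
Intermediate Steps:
L = -2/7 (L = -⅐*2 = -2/7 ≈ -0.28571)
g = 22 (g = 11*√4 = 11*2 = 22)
d(S) = S*(-2/7 + S) (d(S) = (-2/7 + (0 + S))*S = (-2/7 + S)*S = S*(-2/7 + S))
d(25)*g = ((⅐)*25*(-2 + 7*25))*22 = ((⅐)*25*(-2 + 175))*22 = ((⅐)*25*173)*22 = (4325/7)*22 = 95150/7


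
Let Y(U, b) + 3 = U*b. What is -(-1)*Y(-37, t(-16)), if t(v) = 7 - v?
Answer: -854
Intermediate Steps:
Y(U, b) = -3 + U*b
-(-1)*Y(-37, t(-16)) = -(-1)*(-3 - 37*(7 - 1*(-16))) = -(-1)*(-3 - 37*(7 + 16)) = -(-1)*(-3 - 37*23) = -(-1)*(-3 - 851) = -(-1)*(-854) = -1*854 = -854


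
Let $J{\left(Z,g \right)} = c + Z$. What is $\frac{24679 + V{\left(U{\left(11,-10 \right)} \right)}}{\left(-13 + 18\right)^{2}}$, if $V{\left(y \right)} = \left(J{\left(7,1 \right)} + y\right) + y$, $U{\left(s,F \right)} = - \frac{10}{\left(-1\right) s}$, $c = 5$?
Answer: $\frac{271621}{275} \approx 987.71$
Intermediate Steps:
$J{\left(Z,g \right)} = 5 + Z$
$U{\left(s,F \right)} = \frac{10}{s}$ ($U{\left(s,F \right)} = - 10 \left(- \frac{1}{s}\right) = \frac{10}{s}$)
$V{\left(y \right)} = 12 + 2 y$ ($V{\left(y \right)} = \left(\left(5 + 7\right) + y\right) + y = \left(12 + y\right) + y = 12 + 2 y$)
$\frac{24679 + V{\left(U{\left(11,-10 \right)} \right)}}{\left(-13 + 18\right)^{2}} = \frac{24679 + \left(12 + 2 \cdot \frac{10}{11}\right)}{\left(-13 + 18\right)^{2}} = \frac{24679 + \left(12 + 2 \cdot 10 \cdot \frac{1}{11}\right)}{5^{2}} = \frac{24679 + \left(12 + 2 \cdot \frac{10}{11}\right)}{25} = \left(24679 + \left(12 + \frac{20}{11}\right)\right) \frac{1}{25} = \left(24679 + \frac{152}{11}\right) \frac{1}{25} = \frac{271621}{11} \cdot \frac{1}{25} = \frac{271621}{275}$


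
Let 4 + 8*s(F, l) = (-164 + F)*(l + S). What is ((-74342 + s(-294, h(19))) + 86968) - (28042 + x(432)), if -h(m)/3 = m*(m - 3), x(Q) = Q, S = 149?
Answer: 111333/4 ≈ 27833.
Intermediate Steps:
h(m) = -3*m*(-3 + m) (h(m) = -3*m*(m - 3) = -3*m*(-3 + m))
s(F, l) = -1/2 + (-164 + F)*(149 + l)/8 (s(F, l) = -1/2 + ((-164 + F)*(l + 149))/8 = -1/2 + ((-164 + F)*(149 + l))/8 = -1/2 + (-164 + F)*(149 + l)/8)
((-74342 + s(-294, h(19))) + 86968) - (28042 + x(432)) = ((-74342 + (-3055 - 123*19*(3 - 1*19)/2 + (149/8)*(-294) + (1/8)*(-294)*(3*19*(3 - 1*19)))) + 86968) - (28042 + 432) = ((-74342 + (-3055 - 123*19*(3 - 19)/2 - 21903/4 + (1/8)*(-294)*(3*19*(3 - 19)))) + 86968) - 1*28474 = ((-74342 + (-3055 - 123*19*(-16)/2 - 21903/4 + (1/8)*(-294)*(3*19*(-16)))) + 86968) - 28474 = ((-74342 + (-3055 - 41/2*(-912) - 21903/4 + (1/8)*(-294)*(-912))) + 86968) - 28474 = ((-74342 + (-3055 + 18696 - 21903/4 + 33516)) + 86968) - 28474 = ((-74342 + 174725/4) + 86968) - 28474 = (-122643/4 + 86968) - 28474 = 225229/4 - 28474 = 111333/4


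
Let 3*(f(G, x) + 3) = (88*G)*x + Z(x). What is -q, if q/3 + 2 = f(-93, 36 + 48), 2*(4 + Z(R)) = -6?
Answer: 687478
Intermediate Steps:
Z(R) = -7 (Z(R) = -4 + (1/2)*(-6) = -4 - 3 = -7)
f(G, x) = -16/3 + 88*G*x/3 (f(G, x) = -3 + ((88*G)*x - 7)/3 = -3 + (88*G*x - 7)/3 = -3 + (-7 + 88*G*x)/3 = -3 + (-7/3 + 88*G*x/3) = -16/3 + 88*G*x/3)
q = -687478 (q = -6 + 3*(-16/3 + (88/3)*(-93)*(36 + 48)) = -6 + 3*(-16/3 + (88/3)*(-93)*84) = -6 + 3*(-16/3 - 229152) = -6 + 3*(-687472/3) = -6 - 687472 = -687478)
-q = -1*(-687478) = 687478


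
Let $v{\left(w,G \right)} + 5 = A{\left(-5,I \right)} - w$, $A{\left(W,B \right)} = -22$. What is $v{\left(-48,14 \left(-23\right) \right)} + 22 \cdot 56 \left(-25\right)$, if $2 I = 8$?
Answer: $-30779$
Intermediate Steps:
$I = 4$ ($I = \frac{1}{2} \cdot 8 = 4$)
$v{\left(w,G \right)} = -27 - w$ ($v{\left(w,G \right)} = -5 - \left(22 + w\right) = -27 - w$)
$v{\left(-48,14 \left(-23\right) \right)} + 22 \cdot 56 \left(-25\right) = \left(-27 - -48\right) + 22 \cdot 56 \left(-25\right) = \left(-27 + 48\right) + 1232 \left(-25\right) = 21 - 30800 = -30779$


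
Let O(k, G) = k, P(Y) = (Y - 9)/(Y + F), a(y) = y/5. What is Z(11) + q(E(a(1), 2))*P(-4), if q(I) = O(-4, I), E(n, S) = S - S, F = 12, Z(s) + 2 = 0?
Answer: 9/2 ≈ 4.5000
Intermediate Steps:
Z(s) = -2 (Z(s) = -2 + 0 = -2)
a(y) = y/5 (a(y) = y*(⅕) = y/5)
E(n, S) = 0
P(Y) = (-9 + Y)/(12 + Y) (P(Y) = (Y - 9)/(Y + 12) = (-9 + Y)/(12 + Y))
q(I) = -4
Z(11) + q(E(a(1), 2))*P(-4) = -2 - 4*(-9 - 4)/(12 - 4) = -2 - 4*(-13)/8 = -2 - (-13)/2 = -2 - 4*(-13/8) = -2 + 13/2 = 9/2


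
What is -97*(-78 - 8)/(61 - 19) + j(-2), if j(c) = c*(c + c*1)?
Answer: 4339/21 ≈ 206.62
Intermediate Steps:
j(c) = 2*c² (j(c) = c*(c + c) = c*(2*c) = 2*c²)
-97*(-78 - 8)/(61 - 19) + j(-2) = -97*(-78 - 8)/(61 - 19) + 2*(-2)² = -(-8342)/42 + 2*4 = -(-8342)/42 + 8 = -97*(-43/21) + 8 = 4171/21 + 8 = 4339/21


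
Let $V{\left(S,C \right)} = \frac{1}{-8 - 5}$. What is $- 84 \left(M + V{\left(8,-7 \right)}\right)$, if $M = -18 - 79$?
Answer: $\frac{106008}{13} \approx 8154.5$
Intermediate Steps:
$M = -97$ ($M = -18 - 79 = -97$)
$V{\left(S,C \right)} = - \frac{1}{13}$ ($V{\left(S,C \right)} = \frac{1}{-13} = - \frac{1}{13}$)
$- 84 \left(M + V{\left(8,-7 \right)}\right) = - 84 \left(-97 - \frac{1}{13}\right) = \left(-84\right) \left(- \frac{1262}{13}\right) = \frac{106008}{13}$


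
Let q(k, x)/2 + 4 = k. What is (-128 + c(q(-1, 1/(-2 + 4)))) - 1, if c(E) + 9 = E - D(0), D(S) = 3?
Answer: -151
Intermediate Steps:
q(k, x) = -8 + 2*k
c(E) = -12 + E (c(E) = -9 + (E - 1*3) = -9 + (E - 3) = -9 + (-3 + E) = -12 + E)
(-128 + c(q(-1, 1/(-2 + 4)))) - 1 = (-128 + (-12 + (-8 + 2*(-1)))) - 1 = (-128 + (-12 + (-8 - 2))) - 1 = (-128 + (-12 - 10)) - 1 = (-128 - 22) - 1 = -150 - 1 = -151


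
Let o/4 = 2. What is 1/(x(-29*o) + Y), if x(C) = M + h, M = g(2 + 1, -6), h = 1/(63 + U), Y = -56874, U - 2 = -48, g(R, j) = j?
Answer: -17/966959 ≈ -1.7581e-5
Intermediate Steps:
o = 8 (o = 4*2 = 8)
U = -46 (U = 2 - 48 = -46)
h = 1/17 (h = 1/(63 - 46) = 1/17 ≈ 0.058824)
M = -6
x(C) = -101/17 (x(C) = -6 + 1/17 = -101/17)
1/(x(-29*o) + Y) = 1/(-101/17 - 56874) = 1/(-966959/17) = -17/966959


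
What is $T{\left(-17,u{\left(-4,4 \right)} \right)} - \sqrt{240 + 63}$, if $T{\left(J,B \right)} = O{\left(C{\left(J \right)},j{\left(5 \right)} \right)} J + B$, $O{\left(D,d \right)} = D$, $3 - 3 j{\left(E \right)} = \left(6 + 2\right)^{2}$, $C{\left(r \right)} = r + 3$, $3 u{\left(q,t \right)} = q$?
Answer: $\frac{710}{3} - \sqrt{303} \approx 219.26$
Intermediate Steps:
$u{\left(q,t \right)} = \frac{q}{3}$
$C{\left(r \right)} = 3 + r$
$j{\left(E \right)} = - \frac{61}{3}$ ($j{\left(E \right)} = 1 - \frac{\left(6 + 2\right)^{2}}{3} = 1 - \frac{8^{2}}{3} = 1 - \frac{64}{3} = - \frac{61}{3}$)
$T{\left(J,B \right)} = B + J \left(3 + J\right)$ ($T{\left(J,B \right)} = \left(3 + J\right) J + B = J \left(3 + J\right) + B = B + J \left(3 + J\right)$)
$T{\left(-17,u{\left(-4,4 \right)} \right)} - \sqrt{240 + 63} = \left(\frac{1}{3} \left(-4\right) - 17 \left(3 - 17\right)\right) - \sqrt{240 + 63} = \left(- \frac{4}{3} - -238\right) - \sqrt{303} = \left(- \frac{4}{3} + 238\right) - \sqrt{303} = \frac{710}{3} - \sqrt{303}$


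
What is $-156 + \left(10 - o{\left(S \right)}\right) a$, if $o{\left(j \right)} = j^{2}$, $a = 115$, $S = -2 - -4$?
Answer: $534$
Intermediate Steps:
$S = 2$ ($S = -2 + 4 = 2$)
$-156 + \left(10 - o{\left(S \right)}\right) a = -156 + \left(10 - 2^{2}\right) 115 = -156 + \left(10 - 4\right) 115 = -156 + 6 \cdot 115 = -156 + 690 = 534$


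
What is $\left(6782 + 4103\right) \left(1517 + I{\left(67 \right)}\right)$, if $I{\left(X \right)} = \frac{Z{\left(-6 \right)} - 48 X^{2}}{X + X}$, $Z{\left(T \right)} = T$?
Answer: $- \frac{66398500}{67} \approx -9.9102 \cdot 10^{5}$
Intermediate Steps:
$I{\left(X \right)} = \frac{-6 - 48 X^{2}}{2 X}$ ($I{\left(X \right)} = \frac{-6 - 48 X^{2}}{X + X} = \frac{-6 - 48 X^{2}}{2 X}$)
$\left(6782 + 4103\right) \left(1517 + I{\left(67 \right)}\right) = \left(6782 + 4103\right) \left(1517 - \left(1608 + \frac{3}{67}\right)\right) = 10885 \left(1517 - \frac{107739}{67}\right) = 10885 \left(- \frac{6100}{67}\right) = - \frac{66398500}{67}$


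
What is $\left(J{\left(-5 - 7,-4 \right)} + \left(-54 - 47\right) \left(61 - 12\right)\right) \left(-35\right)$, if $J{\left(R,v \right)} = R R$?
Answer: $168175$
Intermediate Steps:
$J{\left(R,v \right)} = R^{2}$
$\left(J{\left(-5 - 7,-4 \right)} + \left(-54 - 47\right) \left(61 - 12\right)\right) \left(-35\right) = \left(\left(-5 - 7\right)^{2} + \left(-54 - 47\right) \left(61 - 12\right)\right) \left(-35\right) = \left(\left(-5 - 7\right)^{2} - 4949\right) \left(-35\right) = \left(\left(-12\right)^{2} - 4949\right) \left(-35\right) = \left(144 - 4949\right) \left(-35\right) = \left(-4805\right) \left(-35\right) = 168175$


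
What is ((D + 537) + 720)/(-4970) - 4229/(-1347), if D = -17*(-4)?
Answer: 3846671/1338918 ≈ 2.8730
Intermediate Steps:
D = 68
((D + 537) + 720)/(-4970) - 4229/(-1347) = ((68 + 537) + 720)/(-4970) - 4229/(-1347) = (605 + 720)*(-1/4970) - 4229*(-1/1347) = 1325*(-1/4970) + 4229/1347 = -265/994 + 4229/1347 = 3846671/1338918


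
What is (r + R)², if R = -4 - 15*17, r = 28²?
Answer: 275625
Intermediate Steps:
r = 784
R = -259 (R = -4 - 255 = -259)
(r + R)² = (784 - 259)² = 525² = 275625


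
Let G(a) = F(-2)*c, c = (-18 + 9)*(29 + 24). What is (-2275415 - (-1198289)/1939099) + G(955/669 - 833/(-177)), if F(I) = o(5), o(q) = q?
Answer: -4416878503911/1939099 ≈ -2.2778e+6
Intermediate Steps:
F(I) = 5
c = -477 (c = -9*53 = -477)
G(a) = -2385 (G(a) = 5*(-477) = -2385)
(-2275415 - (-1198289)/1939099) + G(955/669 - 833/(-177)) = (-2275415 - (-1198289)/1939099) - 2385 = (-2275415 - 1*(-1198289/1939099)) - 2385 = (-2275415 + 1198289/1939099) - 2385 = -4412253752796/1939099 - 2385 = -4416878503911/1939099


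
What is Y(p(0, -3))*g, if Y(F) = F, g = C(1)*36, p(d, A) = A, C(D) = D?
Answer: -108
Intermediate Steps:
g = 36 (g = 1*36 = 36)
Y(p(0, -3))*g = -3*36 = -108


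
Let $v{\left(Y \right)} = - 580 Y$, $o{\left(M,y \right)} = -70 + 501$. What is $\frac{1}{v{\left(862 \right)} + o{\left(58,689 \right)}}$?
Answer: $- \frac{1}{499529} \approx -2.0019 \cdot 10^{-6}$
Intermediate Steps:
$o{\left(M,y \right)} = 431$
$\frac{1}{v{\left(862 \right)} + o{\left(58,689 \right)}} = \frac{1}{\left(-580\right) 862 + 431} = \frac{1}{-499960 + 431} = \frac{1}{-499529} = - \frac{1}{499529}$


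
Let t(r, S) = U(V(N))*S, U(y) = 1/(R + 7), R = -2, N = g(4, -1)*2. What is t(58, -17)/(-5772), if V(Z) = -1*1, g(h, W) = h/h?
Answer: 17/28860 ≈ 0.00058905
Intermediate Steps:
g(h, W) = 1
N = 2 (N = 1*2 = 2)
V(Z) = -1
U(y) = ⅕ (U(y) = 1/(-2 + 7) = 1/5 = ⅕)
t(r, S) = S/5
t(58, -17)/(-5772) = ((⅕)*(-17))/(-5772) = -17/5*(-1/5772) = 17/28860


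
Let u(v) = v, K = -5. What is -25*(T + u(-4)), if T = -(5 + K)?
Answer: 100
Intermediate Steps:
T = 0 (T = -(5 - 5) = -1*0 = 0)
-25*(T + u(-4)) = -25*(0 - 4) = -25*(-4) = 100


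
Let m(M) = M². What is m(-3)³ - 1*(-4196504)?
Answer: 4197233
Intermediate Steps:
m(-3)³ - 1*(-4196504) = ((-3)²)³ - 1*(-4196504) = 9³ + 4196504 = 729 + 4196504 = 4197233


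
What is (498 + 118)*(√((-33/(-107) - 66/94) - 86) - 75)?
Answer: -46200 + 616*I*√2184969746/5029 ≈ -46200.0 + 5725.6*I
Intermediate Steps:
(498 + 118)*(√((-33/(-107) - 66/94) - 86) - 75) = 616*(√((-33*(-1/107) - 66*1/94) - 86) - 75) = 616*(√((33/107 - 33/47) - 86) - 75) = 616*(√(-1980/5029 - 86) - 75) = 616*(√(-434474/5029) - 75) = 616*(I*√2184969746/5029 - 75) = 616*(-75 + I*√2184969746/5029) = -46200 + 616*I*√2184969746/5029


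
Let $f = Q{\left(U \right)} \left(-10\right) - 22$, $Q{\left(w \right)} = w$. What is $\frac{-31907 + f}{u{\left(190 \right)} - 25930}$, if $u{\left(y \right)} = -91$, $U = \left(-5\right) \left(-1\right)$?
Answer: $\frac{31979}{26021} \approx 1.229$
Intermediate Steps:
$U = 5$
$f = -72$ ($f = 5 \left(-10\right) - 22 = -50 - 22 = -72$)
$\frac{-31907 + f}{u{\left(190 \right)} - 25930} = \frac{-31907 - 72}{-91 - 25930} = - \frac{31979}{-26021} = \left(-31979\right) \left(- \frac{1}{26021}\right) = \frac{31979}{26021}$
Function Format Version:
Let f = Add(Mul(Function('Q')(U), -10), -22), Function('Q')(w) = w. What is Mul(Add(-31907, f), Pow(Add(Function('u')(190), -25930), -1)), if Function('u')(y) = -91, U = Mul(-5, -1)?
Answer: Rational(31979, 26021) ≈ 1.2290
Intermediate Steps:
U = 5
f = -72 (f = Add(Mul(5, -10), -22) = Add(-50, -22) = -72)
Mul(Add(-31907, f), Pow(Add(Function('u')(190), -25930), -1)) = Mul(Add(-31907, -72), Pow(Add(-91, -25930), -1)) = Mul(-31979, Pow(-26021, -1)) = Mul(-31979, Rational(-1, 26021)) = Rational(31979, 26021)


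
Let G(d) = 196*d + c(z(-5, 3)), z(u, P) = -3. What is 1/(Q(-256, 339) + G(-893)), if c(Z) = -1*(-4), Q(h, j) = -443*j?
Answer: -1/325201 ≈ -3.0750e-6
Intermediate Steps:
c(Z) = 4
G(d) = 4 + 196*d (G(d) = 196*d + 4 = 4 + 196*d)
1/(Q(-256, 339) + G(-893)) = 1/(-443*339 + (4 + 196*(-893))) = 1/(-150177 + (4 - 175028)) = 1/(-150177 - 175024) = 1/(-325201) = -1/325201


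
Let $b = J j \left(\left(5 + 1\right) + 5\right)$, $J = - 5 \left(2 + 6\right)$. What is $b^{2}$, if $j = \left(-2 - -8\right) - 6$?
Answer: $0$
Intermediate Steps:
$J = -40$ ($J = \left(-5\right) 8 = -40$)
$j = 0$ ($j = \left(-2 + 8\right) - 6 = 6 - 6 = 0$)
$b = 0$ ($b = \left(-40\right) 0 \left(\left(5 + 1\right) + 5\right) = 0 \left(6 + 5\right) = 0 \cdot 11 = 0$)
$b^{2} = 0^{2} = 0$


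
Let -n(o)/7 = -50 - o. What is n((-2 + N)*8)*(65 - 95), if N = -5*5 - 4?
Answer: 41580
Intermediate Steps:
N = -29 (N = -25 - 4 = -29)
n(o) = 350 + 7*o (n(o) = -7*(-50 - o) = 350 + 7*o)
n((-2 + N)*8)*(65 - 95) = (350 + 7*((-2 - 29)*8))*(65 - 95) = (350 + 7*(-31*8))*(-30) = (350 + 7*(-248))*(-30) = (350 - 1736)*(-30) = -1386*(-30) = 41580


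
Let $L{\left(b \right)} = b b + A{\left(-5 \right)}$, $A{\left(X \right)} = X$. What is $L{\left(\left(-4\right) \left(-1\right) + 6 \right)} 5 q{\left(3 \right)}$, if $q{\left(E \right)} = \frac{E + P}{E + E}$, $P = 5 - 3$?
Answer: $\frac{2375}{6} \approx 395.83$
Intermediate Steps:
$P = 2$ ($P = 5 - 3 = 2$)
$L{\left(b \right)} = -5 + b^{2}$ ($L{\left(b \right)} = b b - 5 = b^{2} - 5 = -5 + b^{2}$)
$q{\left(E \right)} = \frac{2 + E}{2 E}$ ($q{\left(E \right)} = \frac{E + 2}{E + E} = \frac{2 + E}{2 E}$)
$L{\left(\left(-4\right) \left(-1\right) + 6 \right)} 5 q{\left(3 \right)} = \left(-5 + \left(\left(-4\right) \left(-1\right) + 6\right)^{2}\right) 5 \frac{2 + 3}{2 \cdot 3} = \left(-5 + \left(4 + 6\right)^{2}\right) 5 \cdot \frac{1}{2} \cdot \frac{1}{3} \cdot 5 = \left(-5 + 10^{2}\right) 5 \cdot \frac{5}{6} = \left(-5 + 100\right) 5 \cdot \frac{5}{6} = 95 \cdot 5 \cdot \frac{5}{6} = 475 \cdot \frac{5}{6} = \frac{2375}{6}$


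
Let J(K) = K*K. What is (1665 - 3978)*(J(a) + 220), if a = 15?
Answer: -1029285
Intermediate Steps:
J(K) = K²
(1665 - 3978)*(J(a) + 220) = (1665 - 3978)*(15² + 220) = -2313*(225 + 220) = -2313*445 = -1029285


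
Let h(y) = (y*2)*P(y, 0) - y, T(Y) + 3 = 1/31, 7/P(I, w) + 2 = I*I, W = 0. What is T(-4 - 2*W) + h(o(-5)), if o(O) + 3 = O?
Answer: 100/31 ≈ 3.2258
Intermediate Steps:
o(O) = -3 + O
P(I, w) = 7/(-2 + I²) (P(I, w) = 7/(-2 + I*I) = 7/(-2 + I²))
T(Y) = -92/31 (T(Y) = -3 + 1/31 = -92/31)
h(y) = -y + 14*y/(-2 + y²) (h(y) = (y*2)*(7/(-2 + y²)) - y = (2*y)*(7/(-2 + y²)) - y = 14*y/(-2 + y²) - y = -y + 14*y/(-2 + y²))
T(-4 - 2*W) + h(o(-5)) = -92/31 + (-3 - 5)*(16 - (-3 - 5)²)/(-2 + (-3 - 5)²) = -92/31 - 8*(16 - 1*(-8)²)/(-2 + (-8)²) = -92/31 - 8*(16 - 1*64)/(-2 + 64) = -92/31 - 8*(16 - 64)/62 = -92/31 - 8*1/62*(-48) = -92/31 + 192/31 = 100/31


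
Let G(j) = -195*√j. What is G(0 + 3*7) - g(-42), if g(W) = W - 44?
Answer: 86 - 195*√21 ≈ -807.60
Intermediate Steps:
g(W) = -44 + W
G(0 + 3*7) - g(-42) = -195*√(0 + 3*7) - (-44 - 42) = -195*√(0 + 21) - 1*(-86) = -195*√21 + 86 = 86 - 195*√21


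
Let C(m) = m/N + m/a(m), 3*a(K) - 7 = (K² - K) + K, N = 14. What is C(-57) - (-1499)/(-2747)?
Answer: -292363979/62609624 ≈ -4.6696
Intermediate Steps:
a(K) = 7/3 + K²/3 (a(K) = 7/3 + ((K² - K) + K)/3 = 7/3 + K²/3)
C(m) = m/14 + m/(7/3 + m²/3)
C(-57) - (-1499)/(-2747) = (1/14)*(-57)*(49 + (-57)²)/(7 + (-57)²) - (-1499)/(-2747) = (1/14)*(-57)*(49 + 3249)/(7 + 3249) - (-1499)*(-1)/2747 = (1/14)*(-57)*3298/3256 - 1*1499/2747 = (1/14)*(-57)*(1/3256)*3298 - 1499/2747 = -93993/22792 - 1499/2747 = -292363979/62609624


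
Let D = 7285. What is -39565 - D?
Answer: -46850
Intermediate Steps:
-39565 - D = -39565 - 1*7285 = -39565 - 7285 = -46850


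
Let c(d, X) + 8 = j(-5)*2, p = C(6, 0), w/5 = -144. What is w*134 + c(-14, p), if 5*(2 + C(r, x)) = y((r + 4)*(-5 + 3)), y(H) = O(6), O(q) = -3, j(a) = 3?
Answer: -96482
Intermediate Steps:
w = -720 (w = 5*(-144) = -720)
y(H) = -3
C(r, x) = -13/5 (C(r, x) = -2 + (⅕)*(-3) = -2 - ⅗ = -13/5)
p = -13/5 ≈ -2.6000
c(d, X) = -2 (c(d, X) = -8 + 3*2 = -8 + 6 = -2)
w*134 + c(-14, p) = -720*134 - 2 = -96480 - 2 = -96482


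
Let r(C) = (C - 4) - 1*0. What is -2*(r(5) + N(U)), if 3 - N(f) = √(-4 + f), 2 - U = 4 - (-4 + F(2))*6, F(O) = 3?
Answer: -8 + 4*I*√3 ≈ -8.0 + 6.9282*I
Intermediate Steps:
r(C) = -4 + C (r(C) = (-4 + C) + 0 = -4 + C)
U = -8 (U = 2 - (4 - (-4 + 3)*6) = 2 - (4 - (-1)*6) = 2 - (4 - 1*(-6)) = 2 - (4 + 6) = 2 - 1*10 = 2 - 10 = -8)
N(f) = 3 - √(-4 + f)
-2*(r(5) + N(U)) = -2*((-4 + 5) + (3 - √(-4 - 8))) = -2*(1 + (3 - √(-12))) = -2*(1 + (3 - 2*I*√3)) = -2*(4 - 2*I*√3) = -8 + 4*I*√3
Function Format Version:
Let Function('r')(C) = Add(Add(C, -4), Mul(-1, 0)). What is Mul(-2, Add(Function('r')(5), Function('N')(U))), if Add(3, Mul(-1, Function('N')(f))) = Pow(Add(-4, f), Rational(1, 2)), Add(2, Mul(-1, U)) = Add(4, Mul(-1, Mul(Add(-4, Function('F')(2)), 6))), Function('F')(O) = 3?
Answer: Add(-8, Mul(4, I, Pow(3, Rational(1, 2)))) ≈ Add(-8.0000, Mul(6.9282, I))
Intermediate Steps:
Function('r')(C) = Add(-4, C) (Function('r')(C) = Add(Add(-4, C), 0) = Add(-4, C))
U = -8 (U = Add(2, Mul(-1, Add(4, Mul(-1, Mul(Add(-4, 3), 6))))) = Add(2, Mul(-1, Add(4, Mul(-1, Mul(-1, 6))))) = Add(2, Mul(-1, Add(4, Mul(-1, -6)))) = Add(2, Mul(-1, Add(4, 6))) = Add(2, Mul(-1, 10)) = Add(2, -10) = -8)
Function('N')(f) = Add(3, Mul(-1, Pow(Add(-4, f), Rational(1, 2))))
Mul(-2, Add(Function('r')(5), Function('N')(U))) = Mul(-2, Add(Add(-4, 5), Add(3, Mul(-1, Pow(Add(-4, -8), Rational(1, 2)))))) = Mul(-2, Add(1, Add(3, Mul(-1, Pow(-12, Rational(1, 2)))))) = Mul(-2, Add(1, Add(3, Mul(-1, Mul(2, I, Pow(3, Rational(1, 2))))))) = Mul(-2, Add(1, Add(3, Mul(-2, I, Pow(3, Rational(1, 2)))))) = Mul(-2, Add(4, Mul(-2, I, Pow(3, Rational(1, 2))))) = Add(-8, Mul(4, I, Pow(3, Rational(1, 2))))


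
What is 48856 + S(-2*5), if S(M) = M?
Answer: 48846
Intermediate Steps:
48856 + S(-2*5) = 48856 - 2*5 = 48856 - 10 = 48846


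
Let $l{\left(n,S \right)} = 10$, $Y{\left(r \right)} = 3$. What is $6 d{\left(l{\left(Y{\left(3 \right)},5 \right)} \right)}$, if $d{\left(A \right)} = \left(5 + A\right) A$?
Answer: $900$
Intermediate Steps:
$d{\left(A \right)} = A \left(5 + A\right)$
$6 d{\left(l{\left(Y{\left(3 \right)},5 \right)} \right)} = 6 \cdot 10 \left(5 + 10\right) = 6 \cdot 10 \cdot 15 = 6 \cdot 150 = 900$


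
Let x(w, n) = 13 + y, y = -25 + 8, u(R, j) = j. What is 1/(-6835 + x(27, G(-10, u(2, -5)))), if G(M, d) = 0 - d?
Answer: -1/6839 ≈ -0.00014622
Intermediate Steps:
G(M, d) = -d
y = -17
x(w, n) = -4 (x(w, n) = 13 - 17 = -4)
1/(-6835 + x(27, G(-10, u(2, -5)))) = 1/(-6835 - 4) = 1/(-6839) = -1/6839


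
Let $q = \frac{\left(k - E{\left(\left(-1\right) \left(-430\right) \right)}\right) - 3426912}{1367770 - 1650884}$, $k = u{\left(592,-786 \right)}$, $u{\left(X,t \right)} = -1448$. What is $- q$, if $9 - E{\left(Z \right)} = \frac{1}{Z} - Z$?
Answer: $- \frac{1474383569}{121739020} \approx -12.111$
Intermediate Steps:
$k = -1448$
$E{\left(Z \right)} = 9 + Z - \frac{1}{Z}$ ($E{\left(Z \right)} = 9 - \left(\frac{1}{Z} - Z\right) = 9 + \left(Z - \frac{1}{Z}\right) = 9 + Z - \frac{1}{Z}$)
$q = \frac{1474383569}{121739020}$ ($q = \frac{\left(-1448 - \left(9 - -430 - \frac{1}{\left(-1\right) \left(-430\right)}\right)\right) - 3426912}{1367770 - 1650884} = \frac{\left(-1448 - \left(9 + 430 - \frac{1}{430}\right)\right) - 3426912}{-283114} = \left(\left(-1448 - \left(9 + 430 - \frac{1}{430}\right)\right) - 3426912\right) \left(- \frac{1}{283114}\right) = \left(\left(-1448 - \frac{188769}{430}\right) - 3426912\right) \left(- \frac{1}{283114}\right) = \left(- \frac{811409}{430} - 3426912\right) \left(- \frac{1}{283114}\right) = \left(- \frac{1474383569}{430}\right) \left(- \frac{1}{283114}\right) = \frac{1474383569}{121739020} \approx 12.111$)
$- q = \left(-1\right) \frac{1474383569}{121739020} = - \frac{1474383569}{121739020}$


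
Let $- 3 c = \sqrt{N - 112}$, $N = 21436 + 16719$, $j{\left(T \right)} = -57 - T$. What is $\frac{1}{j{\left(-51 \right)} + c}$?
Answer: $\frac{2}{1397} - \frac{\sqrt{4227}}{4191} \approx -0.014081$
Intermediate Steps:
$N = 38155$
$c = - \sqrt{4227}$ ($c = - \frac{\sqrt{38155 - 112}}{3} = - \frac{\sqrt{38043}}{3} = - \frac{3 \sqrt{4227}}{3} = - \sqrt{4227} \approx -65.015$)
$\frac{1}{j{\left(-51 \right)} + c} = \frac{1}{\left(-57 - -51\right) - \sqrt{4227}} = \frac{1}{\left(-57 + 51\right) - \sqrt{4227}} = \frac{1}{-6 - \sqrt{4227}}$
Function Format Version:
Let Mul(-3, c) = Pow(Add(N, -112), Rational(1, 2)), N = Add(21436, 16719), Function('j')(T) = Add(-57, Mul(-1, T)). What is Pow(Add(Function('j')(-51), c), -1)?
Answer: Add(Rational(2, 1397), Mul(Rational(-1, 4191), Pow(4227, Rational(1, 2)))) ≈ -0.014081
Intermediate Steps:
N = 38155
c = Mul(-1, Pow(4227, Rational(1, 2))) (c = Mul(Rational(-1, 3), Pow(Add(38155, -112), Rational(1, 2))) = Mul(Rational(-1, 3), Pow(38043, Rational(1, 2))) = Mul(Rational(-1, 3), Mul(3, Pow(4227, Rational(1, 2)))) = Mul(-1, Pow(4227, Rational(1, 2))) ≈ -65.015)
Pow(Add(Function('j')(-51), c), -1) = Pow(Add(Add(-57, Mul(-1, -51)), Mul(-1, Pow(4227, Rational(1, 2)))), -1) = Pow(Add(Add(-57, 51), Mul(-1, Pow(4227, Rational(1, 2)))), -1) = Pow(Add(-6, Mul(-1, Pow(4227, Rational(1, 2)))), -1)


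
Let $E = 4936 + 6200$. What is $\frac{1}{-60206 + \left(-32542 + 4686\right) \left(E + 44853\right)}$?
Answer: $- \frac{1}{1559689790} \approx -6.4115 \cdot 10^{-10}$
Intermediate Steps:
$E = 11136$
$\frac{1}{-60206 + \left(-32542 + 4686\right) \left(E + 44853\right)} = \frac{1}{-60206 + \left(-32542 + 4686\right) \left(11136 + 44853\right)} = \frac{1}{-60206 - 1559629584} = \frac{1}{-1559689790} = - \frac{1}{1559689790}$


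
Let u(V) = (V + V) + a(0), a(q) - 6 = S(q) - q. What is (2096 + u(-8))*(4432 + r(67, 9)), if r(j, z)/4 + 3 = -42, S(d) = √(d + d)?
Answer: 8869672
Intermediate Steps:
S(d) = √2*√d (S(d) = √(2*d) = √2*√d)
r(j, z) = -180 (r(j, z) = -12 + 4*(-42) = -12 - 168 = -180)
a(q) = 6 - q + √2*√q (a(q) = 6 + (√2*√q - q) = 6 + (-q + √2*√q) = 6 - q + √2*√q)
u(V) = 6 + 2*V (u(V) = (V + V) + (6 - 1*0 + √2*√0) = 2*V + (6 + 0 + √2*0) = 2*V + (6 + 0 + 0) = 2*V + 6 = 6 + 2*V)
(2096 + u(-8))*(4432 + r(67, 9)) = (2096 + (6 + 2*(-8)))*(4432 - 180) = (2096 + (6 - 16))*4252 = (2096 - 10)*4252 = 2086*4252 = 8869672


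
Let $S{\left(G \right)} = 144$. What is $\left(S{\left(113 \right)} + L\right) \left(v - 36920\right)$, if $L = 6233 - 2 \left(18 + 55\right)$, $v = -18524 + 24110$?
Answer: $-195242154$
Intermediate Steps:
$v = 5586$
$L = 6087$ ($L = 6233 - 2 \cdot 73 = 6233 - 146 = 6087$)
$\left(S{\left(113 \right)} + L\right) \left(v - 36920\right) = \left(144 + 6087\right) \left(5586 - 36920\right) = 6231 \left(5586 - 36920\right) = 6231 \left(-31334\right) = -195242154$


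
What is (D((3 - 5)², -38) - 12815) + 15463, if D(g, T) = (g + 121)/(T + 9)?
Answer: 76667/29 ≈ 2643.7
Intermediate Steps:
D(g, T) = (121 + g)/(9 + T)
(D((3 - 5)², -38) - 12815) + 15463 = ((121 + (3 - 5)²)/(9 - 38) - 12815) + 15463 = ((121 + (-2)²)/(-29) - 12815) + 15463 = (-(121 + 4)/29 - 12815) + 15463 = (-1/29*125 - 12815) + 15463 = (-125/29 - 12815) + 15463 = -371760/29 + 15463 = 76667/29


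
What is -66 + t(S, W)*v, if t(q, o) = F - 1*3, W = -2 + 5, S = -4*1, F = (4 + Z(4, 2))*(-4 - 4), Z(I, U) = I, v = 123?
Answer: -8307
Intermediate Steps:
F = -64 (F = (4 + 4)*(-4 - 4) = 8*(-8) = -64)
S = -4
W = 3
t(q, o) = -67 (t(q, o) = -64 - 1*3 = -64 - 3 = -67)
-66 + t(S, W)*v = -66 - 67*123 = -66 - 8241 = -8307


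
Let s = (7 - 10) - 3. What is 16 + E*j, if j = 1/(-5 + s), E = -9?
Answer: 185/11 ≈ 16.818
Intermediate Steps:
s = -6 (s = -3 - 3 = -6)
j = -1/11 (j = 1/(-5 - 6) = 1/(-11) = -1/11 ≈ -0.090909)
16 + E*j = 16 - 9*(-1/11) = 16 + 9/11 = 185/11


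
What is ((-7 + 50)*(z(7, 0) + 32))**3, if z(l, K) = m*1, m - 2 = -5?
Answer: 1939096223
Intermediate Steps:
m = -3 (m = 2 - 5 = -3)
z(l, K) = -3 (z(l, K) = -3*1 = -3)
((-7 + 50)*(z(7, 0) + 32))**3 = ((-7 + 50)*(-3 + 32))**3 = (43*29)**3 = 1247**3 = 1939096223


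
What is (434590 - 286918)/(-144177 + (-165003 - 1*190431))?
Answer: -7032/23791 ≈ -0.29557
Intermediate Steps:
(434590 - 286918)/(-144177 + (-165003 - 1*190431)) = 147672/(-144177 + (-165003 - 190431)) = 147672/(-144177 - 355434) = 147672/(-499611) = 147672*(-1/499611) = -7032/23791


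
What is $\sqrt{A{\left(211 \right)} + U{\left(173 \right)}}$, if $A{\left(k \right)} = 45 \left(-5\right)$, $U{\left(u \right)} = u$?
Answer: $2 i \sqrt{13} \approx 7.2111 i$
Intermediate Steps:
$A{\left(k \right)} = -225$
$\sqrt{A{\left(211 \right)} + U{\left(173 \right)}} = \sqrt{-225 + 173} = \sqrt{-52} = 2 i \sqrt{13}$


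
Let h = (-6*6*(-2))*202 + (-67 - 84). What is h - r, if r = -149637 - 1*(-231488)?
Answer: -67458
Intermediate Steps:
r = 81851 (r = -149637 + 231488 = 81851)
h = 14393 (h = -36*(-2)*202 - 151 = 72*202 - 151 = 14544 - 151 = 14393)
h - r = 14393 - 1*81851 = 14393 - 81851 = -67458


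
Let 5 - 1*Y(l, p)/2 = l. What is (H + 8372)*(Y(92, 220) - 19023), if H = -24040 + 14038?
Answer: 31291110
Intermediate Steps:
Y(l, p) = 10 - 2*l
H = -10002
(H + 8372)*(Y(92, 220) - 19023) = (-10002 + 8372)*((10 - 2*92) - 19023) = -1630*((10 - 184) - 19023) = -1630*(-174 - 19023) = -1630*(-19197) = 31291110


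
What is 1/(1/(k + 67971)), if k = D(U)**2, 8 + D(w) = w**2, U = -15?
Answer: 115060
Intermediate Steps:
D(w) = -8 + w**2
k = 47089 (k = (-8 + (-15)**2)**2 = (-8 + 225)**2 = 217**2 = 47089)
1/(1/(k + 67971)) = 1/(1/(47089 + 67971)) = 1/(1/115060) = 115060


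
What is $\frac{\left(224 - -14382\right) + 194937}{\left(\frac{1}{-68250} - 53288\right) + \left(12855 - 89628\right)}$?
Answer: $- \frac{14301309750}{8876663251} \approx -1.6111$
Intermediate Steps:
$\frac{\left(224 - -14382\right) + 194937}{\left(\frac{1}{-68250} - 53288\right) + \left(12855 - 89628\right)} = \frac{\left(224 + 14382\right) + 194937}{\left(- \frac{1}{68250} - 53288\right) - 76773} = \frac{14606 + 194937}{- \frac{3636906001}{68250} - 76773} = \frac{209543}{- \frac{8876663251}{68250}} = 209543 \left(- \frac{68250}{8876663251}\right) = - \frac{14301309750}{8876663251}$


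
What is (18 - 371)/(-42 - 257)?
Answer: 353/299 ≈ 1.1806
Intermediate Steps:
(18 - 371)/(-42 - 257) = -353/(-299) = -353*(-1/299) = 353/299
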